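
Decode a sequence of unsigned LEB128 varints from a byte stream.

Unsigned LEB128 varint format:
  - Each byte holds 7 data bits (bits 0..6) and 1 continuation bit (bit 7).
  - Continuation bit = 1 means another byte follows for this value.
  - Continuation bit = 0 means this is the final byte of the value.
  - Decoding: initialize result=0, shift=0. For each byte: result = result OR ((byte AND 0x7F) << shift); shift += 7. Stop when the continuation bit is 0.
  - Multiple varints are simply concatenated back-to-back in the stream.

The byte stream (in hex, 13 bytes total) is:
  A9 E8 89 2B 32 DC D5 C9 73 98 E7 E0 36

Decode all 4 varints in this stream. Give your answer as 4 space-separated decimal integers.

  byte[0]=0xA9 cont=1 payload=0x29=41: acc |= 41<<0 -> acc=41 shift=7
  byte[1]=0xE8 cont=1 payload=0x68=104: acc |= 104<<7 -> acc=13353 shift=14
  byte[2]=0x89 cont=1 payload=0x09=9: acc |= 9<<14 -> acc=160809 shift=21
  byte[3]=0x2B cont=0 payload=0x2B=43: acc |= 43<<21 -> acc=90338345 shift=28 [end]
Varint 1: bytes[0:4] = A9 E8 89 2B -> value 90338345 (4 byte(s))
  byte[4]=0x32 cont=0 payload=0x32=50: acc |= 50<<0 -> acc=50 shift=7 [end]
Varint 2: bytes[4:5] = 32 -> value 50 (1 byte(s))
  byte[5]=0xDC cont=1 payload=0x5C=92: acc |= 92<<0 -> acc=92 shift=7
  byte[6]=0xD5 cont=1 payload=0x55=85: acc |= 85<<7 -> acc=10972 shift=14
  byte[7]=0xC9 cont=1 payload=0x49=73: acc |= 73<<14 -> acc=1207004 shift=21
  byte[8]=0x73 cont=0 payload=0x73=115: acc |= 115<<21 -> acc=242379484 shift=28 [end]
Varint 3: bytes[5:9] = DC D5 C9 73 -> value 242379484 (4 byte(s))
  byte[9]=0x98 cont=1 payload=0x18=24: acc |= 24<<0 -> acc=24 shift=7
  byte[10]=0xE7 cont=1 payload=0x67=103: acc |= 103<<7 -> acc=13208 shift=14
  byte[11]=0xE0 cont=1 payload=0x60=96: acc |= 96<<14 -> acc=1586072 shift=21
  byte[12]=0x36 cont=0 payload=0x36=54: acc |= 54<<21 -> acc=114832280 shift=28 [end]
Varint 4: bytes[9:13] = 98 E7 E0 36 -> value 114832280 (4 byte(s))

Answer: 90338345 50 242379484 114832280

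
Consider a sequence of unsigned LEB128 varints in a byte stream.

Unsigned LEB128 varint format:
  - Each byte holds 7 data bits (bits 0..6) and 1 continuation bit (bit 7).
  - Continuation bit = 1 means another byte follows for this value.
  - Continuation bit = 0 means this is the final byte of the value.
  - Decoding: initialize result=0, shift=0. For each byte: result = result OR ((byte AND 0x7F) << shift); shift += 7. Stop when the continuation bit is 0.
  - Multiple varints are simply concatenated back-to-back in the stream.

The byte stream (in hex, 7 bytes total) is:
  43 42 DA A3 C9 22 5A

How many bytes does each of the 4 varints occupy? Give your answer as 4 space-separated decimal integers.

Answer: 1 1 4 1

Derivation:
  byte[0]=0x43 cont=0 payload=0x43=67: acc |= 67<<0 -> acc=67 shift=7 [end]
Varint 1: bytes[0:1] = 43 -> value 67 (1 byte(s))
  byte[1]=0x42 cont=0 payload=0x42=66: acc |= 66<<0 -> acc=66 shift=7 [end]
Varint 2: bytes[1:2] = 42 -> value 66 (1 byte(s))
  byte[2]=0xDA cont=1 payload=0x5A=90: acc |= 90<<0 -> acc=90 shift=7
  byte[3]=0xA3 cont=1 payload=0x23=35: acc |= 35<<7 -> acc=4570 shift=14
  byte[4]=0xC9 cont=1 payload=0x49=73: acc |= 73<<14 -> acc=1200602 shift=21
  byte[5]=0x22 cont=0 payload=0x22=34: acc |= 34<<21 -> acc=72503770 shift=28 [end]
Varint 3: bytes[2:6] = DA A3 C9 22 -> value 72503770 (4 byte(s))
  byte[6]=0x5A cont=0 payload=0x5A=90: acc |= 90<<0 -> acc=90 shift=7 [end]
Varint 4: bytes[6:7] = 5A -> value 90 (1 byte(s))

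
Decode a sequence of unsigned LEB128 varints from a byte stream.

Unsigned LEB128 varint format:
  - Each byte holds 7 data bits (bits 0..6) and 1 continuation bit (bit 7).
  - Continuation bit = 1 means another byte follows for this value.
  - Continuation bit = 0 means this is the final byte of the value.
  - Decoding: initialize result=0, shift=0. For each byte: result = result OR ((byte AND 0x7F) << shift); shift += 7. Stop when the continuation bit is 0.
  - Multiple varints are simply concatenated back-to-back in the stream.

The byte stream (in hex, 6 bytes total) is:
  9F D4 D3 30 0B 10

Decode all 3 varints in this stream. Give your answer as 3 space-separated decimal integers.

  byte[0]=0x9F cont=1 payload=0x1F=31: acc |= 31<<0 -> acc=31 shift=7
  byte[1]=0xD4 cont=1 payload=0x54=84: acc |= 84<<7 -> acc=10783 shift=14
  byte[2]=0xD3 cont=1 payload=0x53=83: acc |= 83<<14 -> acc=1370655 shift=21
  byte[3]=0x30 cont=0 payload=0x30=48: acc |= 48<<21 -> acc=102033951 shift=28 [end]
Varint 1: bytes[0:4] = 9F D4 D3 30 -> value 102033951 (4 byte(s))
  byte[4]=0x0B cont=0 payload=0x0B=11: acc |= 11<<0 -> acc=11 shift=7 [end]
Varint 2: bytes[4:5] = 0B -> value 11 (1 byte(s))
  byte[5]=0x10 cont=0 payload=0x10=16: acc |= 16<<0 -> acc=16 shift=7 [end]
Varint 3: bytes[5:6] = 10 -> value 16 (1 byte(s))

Answer: 102033951 11 16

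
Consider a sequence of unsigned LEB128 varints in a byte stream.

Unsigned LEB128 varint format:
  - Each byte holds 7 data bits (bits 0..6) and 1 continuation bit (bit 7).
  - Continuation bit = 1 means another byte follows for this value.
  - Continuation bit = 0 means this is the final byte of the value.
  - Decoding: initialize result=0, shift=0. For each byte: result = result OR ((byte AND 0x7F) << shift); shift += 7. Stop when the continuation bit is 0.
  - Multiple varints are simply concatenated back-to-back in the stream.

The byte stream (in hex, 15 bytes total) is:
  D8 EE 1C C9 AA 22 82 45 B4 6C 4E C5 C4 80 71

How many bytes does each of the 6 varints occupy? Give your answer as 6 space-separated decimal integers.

  byte[0]=0xD8 cont=1 payload=0x58=88: acc |= 88<<0 -> acc=88 shift=7
  byte[1]=0xEE cont=1 payload=0x6E=110: acc |= 110<<7 -> acc=14168 shift=14
  byte[2]=0x1C cont=0 payload=0x1C=28: acc |= 28<<14 -> acc=472920 shift=21 [end]
Varint 1: bytes[0:3] = D8 EE 1C -> value 472920 (3 byte(s))
  byte[3]=0xC9 cont=1 payload=0x49=73: acc |= 73<<0 -> acc=73 shift=7
  byte[4]=0xAA cont=1 payload=0x2A=42: acc |= 42<<7 -> acc=5449 shift=14
  byte[5]=0x22 cont=0 payload=0x22=34: acc |= 34<<14 -> acc=562505 shift=21 [end]
Varint 2: bytes[3:6] = C9 AA 22 -> value 562505 (3 byte(s))
  byte[6]=0x82 cont=1 payload=0x02=2: acc |= 2<<0 -> acc=2 shift=7
  byte[7]=0x45 cont=0 payload=0x45=69: acc |= 69<<7 -> acc=8834 shift=14 [end]
Varint 3: bytes[6:8] = 82 45 -> value 8834 (2 byte(s))
  byte[8]=0xB4 cont=1 payload=0x34=52: acc |= 52<<0 -> acc=52 shift=7
  byte[9]=0x6C cont=0 payload=0x6C=108: acc |= 108<<7 -> acc=13876 shift=14 [end]
Varint 4: bytes[8:10] = B4 6C -> value 13876 (2 byte(s))
  byte[10]=0x4E cont=0 payload=0x4E=78: acc |= 78<<0 -> acc=78 shift=7 [end]
Varint 5: bytes[10:11] = 4E -> value 78 (1 byte(s))
  byte[11]=0xC5 cont=1 payload=0x45=69: acc |= 69<<0 -> acc=69 shift=7
  byte[12]=0xC4 cont=1 payload=0x44=68: acc |= 68<<7 -> acc=8773 shift=14
  byte[13]=0x80 cont=1 payload=0x00=0: acc |= 0<<14 -> acc=8773 shift=21
  byte[14]=0x71 cont=0 payload=0x71=113: acc |= 113<<21 -> acc=236986949 shift=28 [end]
Varint 6: bytes[11:15] = C5 C4 80 71 -> value 236986949 (4 byte(s))

Answer: 3 3 2 2 1 4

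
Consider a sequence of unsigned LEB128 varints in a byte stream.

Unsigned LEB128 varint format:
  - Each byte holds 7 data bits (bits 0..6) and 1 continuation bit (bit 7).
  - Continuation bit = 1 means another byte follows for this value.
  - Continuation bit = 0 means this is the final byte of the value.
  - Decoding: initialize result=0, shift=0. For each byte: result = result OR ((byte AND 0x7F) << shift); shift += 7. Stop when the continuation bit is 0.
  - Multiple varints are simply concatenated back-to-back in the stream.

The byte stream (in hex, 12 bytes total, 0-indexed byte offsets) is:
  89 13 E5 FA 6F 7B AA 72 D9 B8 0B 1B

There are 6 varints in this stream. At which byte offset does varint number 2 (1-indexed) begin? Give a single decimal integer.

  byte[0]=0x89 cont=1 payload=0x09=9: acc |= 9<<0 -> acc=9 shift=7
  byte[1]=0x13 cont=0 payload=0x13=19: acc |= 19<<7 -> acc=2441 shift=14 [end]
Varint 1: bytes[0:2] = 89 13 -> value 2441 (2 byte(s))
  byte[2]=0xE5 cont=1 payload=0x65=101: acc |= 101<<0 -> acc=101 shift=7
  byte[3]=0xFA cont=1 payload=0x7A=122: acc |= 122<<7 -> acc=15717 shift=14
  byte[4]=0x6F cont=0 payload=0x6F=111: acc |= 111<<14 -> acc=1834341 shift=21 [end]
Varint 2: bytes[2:5] = E5 FA 6F -> value 1834341 (3 byte(s))
  byte[5]=0x7B cont=0 payload=0x7B=123: acc |= 123<<0 -> acc=123 shift=7 [end]
Varint 3: bytes[5:6] = 7B -> value 123 (1 byte(s))
  byte[6]=0xAA cont=1 payload=0x2A=42: acc |= 42<<0 -> acc=42 shift=7
  byte[7]=0x72 cont=0 payload=0x72=114: acc |= 114<<7 -> acc=14634 shift=14 [end]
Varint 4: bytes[6:8] = AA 72 -> value 14634 (2 byte(s))
  byte[8]=0xD9 cont=1 payload=0x59=89: acc |= 89<<0 -> acc=89 shift=7
  byte[9]=0xB8 cont=1 payload=0x38=56: acc |= 56<<7 -> acc=7257 shift=14
  byte[10]=0x0B cont=0 payload=0x0B=11: acc |= 11<<14 -> acc=187481 shift=21 [end]
Varint 5: bytes[8:11] = D9 B8 0B -> value 187481 (3 byte(s))
  byte[11]=0x1B cont=0 payload=0x1B=27: acc |= 27<<0 -> acc=27 shift=7 [end]
Varint 6: bytes[11:12] = 1B -> value 27 (1 byte(s))

Answer: 2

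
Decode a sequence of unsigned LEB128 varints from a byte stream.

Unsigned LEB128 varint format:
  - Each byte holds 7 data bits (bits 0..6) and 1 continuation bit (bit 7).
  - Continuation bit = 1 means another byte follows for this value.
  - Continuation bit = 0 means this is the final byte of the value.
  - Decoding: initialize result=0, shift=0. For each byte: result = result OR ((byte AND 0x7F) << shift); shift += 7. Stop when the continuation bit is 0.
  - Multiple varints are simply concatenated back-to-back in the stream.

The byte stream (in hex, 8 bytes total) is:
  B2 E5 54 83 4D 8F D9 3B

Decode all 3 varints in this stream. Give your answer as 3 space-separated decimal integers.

  byte[0]=0xB2 cont=1 payload=0x32=50: acc |= 50<<0 -> acc=50 shift=7
  byte[1]=0xE5 cont=1 payload=0x65=101: acc |= 101<<7 -> acc=12978 shift=14
  byte[2]=0x54 cont=0 payload=0x54=84: acc |= 84<<14 -> acc=1389234 shift=21 [end]
Varint 1: bytes[0:3] = B2 E5 54 -> value 1389234 (3 byte(s))
  byte[3]=0x83 cont=1 payload=0x03=3: acc |= 3<<0 -> acc=3 shift=7
  byte[4]=0x4D cont=0 payload=0x4D=77: acc |= 77<<7 -> acc=9859 shift=14 [end]
Varint 2: bytes[3:5] = 83 4D -> value 9859 (2 byte(s))
  byte[5]=0x8F cont=1 payload=0x0F=15: acc |= 15<<0 -> acc=15 shift=7
  byte[6]=0xD9 cont=1 payload=0x59=89: acc |= 89<<7 -> acc=11407 shift=14
  byte[7]=0x3B cont=0 payload=0x3B=59: acc |= 59<<14 -> acc=978063 shift=21 [end]
Varint 3: bytes[5:8] = 8F D9 3B -> value 978063 (3 byte(s))

Answer: 1389234 9859 978063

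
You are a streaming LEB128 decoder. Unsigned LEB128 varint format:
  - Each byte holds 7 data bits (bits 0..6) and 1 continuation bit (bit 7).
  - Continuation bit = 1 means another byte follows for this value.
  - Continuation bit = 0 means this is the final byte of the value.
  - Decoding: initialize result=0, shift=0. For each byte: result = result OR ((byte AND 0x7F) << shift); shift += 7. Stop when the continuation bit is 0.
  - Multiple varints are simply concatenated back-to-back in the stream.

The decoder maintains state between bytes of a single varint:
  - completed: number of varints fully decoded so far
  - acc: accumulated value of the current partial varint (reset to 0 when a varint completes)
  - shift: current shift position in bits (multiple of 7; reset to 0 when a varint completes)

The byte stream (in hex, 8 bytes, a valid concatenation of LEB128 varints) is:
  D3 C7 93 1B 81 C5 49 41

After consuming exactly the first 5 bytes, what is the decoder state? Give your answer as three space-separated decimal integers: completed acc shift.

byte[0]=0xD3 cont=1 payload=0x53: acc |= 83<<0 -> completed=0 acc=83 shift=7
byte[1]=0xC7 cont=1 payload=0x47: acc |= 71<<7 -> completed=0 acc=9171 shift=14
byte[2]=0x93 cont=1 payload=0x13: acc |= 19<<14 -> completed=0 acc=320467 shift=21
byte[3]=0x1B cont=0 payload=0x1B: varint #1 complete (value=56943571); reset -> completed=1 acc=0 shift=0
byte[4]=0x81 cont=1 payload=0x01: acc |= 1<<0 -> completed=1 acc=1 shift=7

Answer: 1 1 7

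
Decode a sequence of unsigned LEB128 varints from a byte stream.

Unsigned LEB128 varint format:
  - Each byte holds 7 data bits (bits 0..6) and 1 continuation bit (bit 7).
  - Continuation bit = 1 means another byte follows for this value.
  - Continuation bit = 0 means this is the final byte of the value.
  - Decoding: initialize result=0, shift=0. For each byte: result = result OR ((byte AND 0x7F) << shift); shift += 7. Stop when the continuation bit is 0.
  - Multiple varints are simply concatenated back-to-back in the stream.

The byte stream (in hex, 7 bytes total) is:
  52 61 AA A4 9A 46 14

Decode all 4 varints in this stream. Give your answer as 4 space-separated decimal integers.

  byte[0]=0x52 cont=0 payload=0x52=82: acc |= 82<<0 -> acc=82 shift=7 [end]
Varint 1: bytes[0:1] = 52 -> value 82 (1 byte(s))
  byte[1]=0x61 cont=0 payload=0x61=97: acc |= 97<<0 -> acc=97 shift=7 [end]
Varint 2: bytes[1:2] = 61 -> value 97 (1 byte(s))
  byte[2]=0xAA cont=1 payload=0x2A=42: acc |= 42<<0 -> acc=42 shift=7
  byte[3]=0xA4 cont=1 payload=0x24=36: acc |= 36<<7 -> acc=4650 shift=14
  byte[4]=0x9A cont=1 payload=0x1A=26: acc |= 26<<14 -> acc=430634 shift=21
  byte[5]=0x46 cont=0 payload=0x46=70: acc |= 70<<21 -> acc=147231274 shift=28 [end]
Varint 3: bytes[2:6] = AA A4 9A 46 -> value 147231274 (4 byte(s))
  byte[6]=0x14 cont=0 payload=0x14=20: acc |= 20<<0 -> acc=20 shift=7 [end]
Varint 4: bytes[6:7] = 14 -> value 20 (1 byte(s))

Answer: 82 97 147231274 20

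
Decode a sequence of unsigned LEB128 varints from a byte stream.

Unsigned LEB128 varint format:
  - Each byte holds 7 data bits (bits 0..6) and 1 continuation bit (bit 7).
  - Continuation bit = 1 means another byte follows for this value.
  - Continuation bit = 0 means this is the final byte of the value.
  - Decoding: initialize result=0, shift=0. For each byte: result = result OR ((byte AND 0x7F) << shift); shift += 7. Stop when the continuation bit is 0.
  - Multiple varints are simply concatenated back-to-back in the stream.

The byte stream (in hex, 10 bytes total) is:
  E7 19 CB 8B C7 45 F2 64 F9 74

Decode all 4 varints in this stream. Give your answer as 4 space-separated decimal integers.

Answer: 3303 145868235 12914 14969

Derivation:
  byte[0]=0xE7 cont=1 payload=0x67=103: acc |= 103<<0 -> acc=103 shift=7
  byte[1]=0x19 cont=0 payload=0x19=25: acc |= 25<<7 -> acc=3303 shift=14 [end]
Varint 1: bytes[0:2] = E7 19 -> value 3303 (2 byte(s))
  byte[2]=0xCB cont=1 payload=0x4B=75: acc |= 75<<0 -> acc=75 shift=7
  byte[3]=0x8B cont=1 payload=0x0B=11: acc |= 11<<7 -> acc=1483 shift=14
  byte[4]=0xC7 cont=1 payload=0x47=71: acc |= 71<<14 -> acc=1164747 shift=21
  byte[5]=0x45 cont=0 payload=0x45=69: acc |= 69<<21 -> acc=145868235 shift=28 [end]
Varint 2: bytes[2:6] = CB 8B C7 45 -> value 145868235 (4 byte(s))
  byte[6]=0xF2 cont=1 payload=0x72=114: acc |= 114<<0 -> acc=114 shift=7
  byte[7]=0x64 cont=0 payload=0x64=100: acc |= 100<<7 -> acc=12914 shift=14 [end]
Varint 3: bytes[6:8] = F2 64 -> value 12914 (2 byte(s))
  byte[8]=0xF9 cont=1 payload=0x79=121: acc |= 121<<0 -> acc=121 shift=7
  byte[9]=0x74 cont=0 payload=0x74=116: acc |= 116<<7 -> acc=14969 shift=14 [end]
Varint 4: bytes[8:10] = F9 74 -> value 14969 (2 byte(s))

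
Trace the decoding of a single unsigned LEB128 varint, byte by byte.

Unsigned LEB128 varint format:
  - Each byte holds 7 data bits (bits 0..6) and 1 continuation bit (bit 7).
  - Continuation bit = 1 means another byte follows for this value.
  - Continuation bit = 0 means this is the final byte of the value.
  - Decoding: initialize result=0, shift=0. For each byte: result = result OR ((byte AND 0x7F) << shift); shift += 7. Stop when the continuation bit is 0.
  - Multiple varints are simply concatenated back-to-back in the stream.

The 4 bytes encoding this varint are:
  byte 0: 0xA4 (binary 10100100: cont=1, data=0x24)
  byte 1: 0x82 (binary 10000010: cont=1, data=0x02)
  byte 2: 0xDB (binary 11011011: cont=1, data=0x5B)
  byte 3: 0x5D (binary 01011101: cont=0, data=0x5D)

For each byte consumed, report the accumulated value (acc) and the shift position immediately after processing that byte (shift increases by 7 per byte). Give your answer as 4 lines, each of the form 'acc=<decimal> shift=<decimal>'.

Answer: acc=36 shift=7
acc=292 shift=14
acc=1491236 shift=21
acc=196526372 shift=28

Derivation:
byte 0=0xA4: payload=0x24=36, contrib = 36<<0 = 36; acc -> 36, shift -> 7
byte 1=0x82: payload=0x02=2, contrib = 2<<7 = 256; acc -> 292, shift -> 14
byte 2=0xDB: payload=0x5B=91, contrib = 91<<14 = 1490944; acc -> 1491236, shift -> 21
byte 3=0x5D: payload=0x5D=93, contrib = 93<<21 = 195035136; acc -> 196526372, shift -> 28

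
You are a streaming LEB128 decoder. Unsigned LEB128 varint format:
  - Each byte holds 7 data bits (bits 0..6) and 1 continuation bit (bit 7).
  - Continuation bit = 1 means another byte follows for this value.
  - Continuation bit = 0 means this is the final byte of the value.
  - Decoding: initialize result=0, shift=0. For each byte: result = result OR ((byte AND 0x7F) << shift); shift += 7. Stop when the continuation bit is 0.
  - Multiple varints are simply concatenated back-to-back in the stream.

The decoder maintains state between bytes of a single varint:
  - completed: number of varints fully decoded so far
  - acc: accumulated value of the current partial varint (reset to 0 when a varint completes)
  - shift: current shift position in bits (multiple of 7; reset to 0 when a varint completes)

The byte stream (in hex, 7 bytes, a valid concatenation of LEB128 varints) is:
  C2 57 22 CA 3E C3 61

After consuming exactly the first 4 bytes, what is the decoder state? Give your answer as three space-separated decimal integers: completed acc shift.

Answer: 2 74 7

Derivation:
byte[0]=0xC2 cont=1 payload=0x42: acc |= 66<<0 -> completed=0 acc=66 shift=7
byte[1]=0x57 cont=0 payload=0x57: varint #1 complete (value=11202); reset -> completed=1 acc=0 shift=0
byte[2]=0x22 cont=0 payload=0x22: varint #2 complete (value=34); reset -> completed=2 acc=0 shift=0
byte[3]=0xCA cont=1 payload=0x4A: acc |= 74<<0 -> completed=2 acc=74 shift=7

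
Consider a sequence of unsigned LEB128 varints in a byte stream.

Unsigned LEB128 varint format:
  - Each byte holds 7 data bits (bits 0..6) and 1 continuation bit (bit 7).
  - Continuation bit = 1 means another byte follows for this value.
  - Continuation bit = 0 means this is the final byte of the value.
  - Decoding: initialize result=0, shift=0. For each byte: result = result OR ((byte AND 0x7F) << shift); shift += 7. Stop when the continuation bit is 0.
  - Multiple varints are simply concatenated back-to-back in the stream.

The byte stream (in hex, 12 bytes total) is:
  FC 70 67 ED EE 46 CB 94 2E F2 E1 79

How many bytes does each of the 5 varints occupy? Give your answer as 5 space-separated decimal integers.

  byte[0]=0xFC cont=1 payload=0x7C=124: acc |= 124<<0 -> acc=124 shift=7
  byte[1]=0x70 cont=0 payload=0x70=112: acc |= 112<<7 -> acc=14460 shift=14 [end]
Varint 1: bytes[0:2] = FC 70 -> value 14460 (2 byte(s))
  byte[2]=0x67 cont=0 payload=0x67=103: acc |= 103<<0 -> acc=103 shift=7 [end]
Varint 2: bytes[2:3] = 67 -> value 103 (1 byte(s))
  byte[3]=0xED cont=1 payload=0x6D=109: acc |= 109<<0 -> acc=109 shift=7
  byte[4]=0xEE cont=1 payload=0x6E=110: acc |= 110<<7 -> acc=14189 shift=14
  byte[5]=0x46 cont=0 payload=0x46=70: acc |= 70<<14 -> acc=1161069 shift=21 [end]
Varint 3: bytes[3:6] = ED EE 46 -> value 1161069 (3 byte(s))
  byte[6]=0xCB cont=1 payload=0x4B=75: acc |= 75<<0 -> acc=75 shift=7
  byte[7]=0x94 cont=1 payload=0x14=20: acc |= 20<<7 -> acc=2635 shift=14
  byte[8]=0x2E cont=0 payload=0x2E=46: acc |= 46<<14 -> acc=756299 shift=21 [end]
Varint 4: bytes[6:9] = CB 94 2E -> value 756299 (3 byte(s))
  byte[9]=0xF2 cont=1 payload=0x72=114: acc |= 114<<0 -> acc=114 shift=7
  byte[10]=0xE1 cont=1 payload=0x61=97: acc |= 97<<7 -> acc=12530 shift=14
  byte[11]=0x79 cont=0 payload=0x79=121: acc |= 121<<14 -> acc=1994994 shift=21 [end]
Varint 5: bytes[9:12] = F2 E1 79 -> value 1994994 (3 byte(s))

Answer: 2 1 3 3 3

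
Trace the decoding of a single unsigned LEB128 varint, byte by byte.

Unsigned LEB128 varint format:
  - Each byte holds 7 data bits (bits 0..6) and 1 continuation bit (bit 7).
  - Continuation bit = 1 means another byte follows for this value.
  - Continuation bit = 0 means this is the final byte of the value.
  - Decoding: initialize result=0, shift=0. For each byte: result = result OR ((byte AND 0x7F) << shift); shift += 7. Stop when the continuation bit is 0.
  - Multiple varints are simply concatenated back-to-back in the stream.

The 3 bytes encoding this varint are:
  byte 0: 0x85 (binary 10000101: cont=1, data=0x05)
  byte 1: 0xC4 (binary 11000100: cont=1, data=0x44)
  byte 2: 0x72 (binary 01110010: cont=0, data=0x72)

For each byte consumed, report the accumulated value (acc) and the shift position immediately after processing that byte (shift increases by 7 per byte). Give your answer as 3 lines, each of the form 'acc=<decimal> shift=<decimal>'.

byte 0=0x85: payload=0x05=5, contrib = 5<<0 = 5; acc -> 5, shift -> 7
byte 1=0xC4: payload=0x44=68, contrib = 68<<7 = 8704; acc -> 8709, shift -> 14
byte 2=0x72: payload=0x72=114, contrib = 114<<14 = 1867776; acc -> 1876485, shift -> 21

Answer: acc=5 shift=7
acc=8709 shift=14
acc=1876485 shift=21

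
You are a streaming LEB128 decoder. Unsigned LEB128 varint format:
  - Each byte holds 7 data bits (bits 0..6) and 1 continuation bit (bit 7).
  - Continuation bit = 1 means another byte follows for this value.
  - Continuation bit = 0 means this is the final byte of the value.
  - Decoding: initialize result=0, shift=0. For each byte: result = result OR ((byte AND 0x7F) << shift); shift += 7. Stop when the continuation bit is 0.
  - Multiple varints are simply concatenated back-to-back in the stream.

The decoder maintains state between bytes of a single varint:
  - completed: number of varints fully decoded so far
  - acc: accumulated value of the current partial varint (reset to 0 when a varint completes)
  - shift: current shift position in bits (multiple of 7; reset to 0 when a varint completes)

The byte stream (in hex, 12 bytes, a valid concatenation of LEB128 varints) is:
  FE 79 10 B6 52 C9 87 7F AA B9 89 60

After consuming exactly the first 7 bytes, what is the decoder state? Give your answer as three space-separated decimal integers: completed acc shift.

Answer: 3 969 14

Derivation:
byte[0]=0xFE cont=1 payload=0x7E: acc |= 126<<0 -> completed=0 acc=126 shift=7
byte[1]=0x79 cont=0 payload=0x79: varint #1 complete (value=15614); reset -> completed=1 acc=0 shift=0
byte[2]=0x10 cont=0 payload=0x10: varint #2 complete (value=16); reset -> completed=2 acc=0 shift=0
byte[3]=0xB6 cont=1 payload=0x36: acc |= 54<<0 -> completed=2 acc=54 shift=7
byte[4]=0x52 cont=0 payload=0x52: varint #3 complete (value=10550); reset -> completed=3 acc=0 shift=0
byte[5]=0xC9 cont=1 payload=0x49: acc |= 73<<0 -> completed=3 acc=73 shift=7
byte[6]=0x87 cont=1 payload=0x07: acc |= 7<<7 -> completed=3 acc=969 shift=14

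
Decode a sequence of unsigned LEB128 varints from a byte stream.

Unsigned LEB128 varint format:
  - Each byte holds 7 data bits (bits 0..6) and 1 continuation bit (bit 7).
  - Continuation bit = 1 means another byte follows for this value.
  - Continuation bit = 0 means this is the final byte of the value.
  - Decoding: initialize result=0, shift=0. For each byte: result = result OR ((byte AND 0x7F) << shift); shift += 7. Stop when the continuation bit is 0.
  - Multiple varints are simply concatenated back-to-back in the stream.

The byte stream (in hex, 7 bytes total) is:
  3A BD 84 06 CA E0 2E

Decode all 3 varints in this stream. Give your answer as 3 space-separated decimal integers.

Answer: 58 98877 766026

Derivation:
  byte[0]=0x3A cont=0 payload=0x3A=58: acc |= 58<<0 -> acc=58 shift=7 [end]
Varint 1: bytes[0:1] = 3A -> value 58 (1 byte(s))
  byte[1]=0xBD cont=1 payload=0x3D=61: acc |= 61<<0 -> acc=61 shift=7
  byte[2]=0x84 cont=1 payload=0x04=4: acc |= 4<<7 -> acc=573 shift=14
  byte[3]=0x06 cont=0 payload=0x06=6: acc |= 6<<14 -> acc=98877 shift=21 [end]
Varint 2: bytes[1:4] = BD 84 06 -> value 98877 (3 byte(s))
  byte[4]=0xCA cont=1 payload=0x4A=74: acc |= 74<<0 -> acc=74 shift=7
  byte[5]=0xE0 cont=1 payload=0x60=96: acc |= 96<<7 -> acc=12362 shift=14
  byte[6]=0x2E cont=0 payload=0x2E=46: acc |= 46<<14 -> acc=766026 shift=21 [end]
Varint 3: bytes[4:7] = CA E0 2E -> value 766026 (3 byte(s))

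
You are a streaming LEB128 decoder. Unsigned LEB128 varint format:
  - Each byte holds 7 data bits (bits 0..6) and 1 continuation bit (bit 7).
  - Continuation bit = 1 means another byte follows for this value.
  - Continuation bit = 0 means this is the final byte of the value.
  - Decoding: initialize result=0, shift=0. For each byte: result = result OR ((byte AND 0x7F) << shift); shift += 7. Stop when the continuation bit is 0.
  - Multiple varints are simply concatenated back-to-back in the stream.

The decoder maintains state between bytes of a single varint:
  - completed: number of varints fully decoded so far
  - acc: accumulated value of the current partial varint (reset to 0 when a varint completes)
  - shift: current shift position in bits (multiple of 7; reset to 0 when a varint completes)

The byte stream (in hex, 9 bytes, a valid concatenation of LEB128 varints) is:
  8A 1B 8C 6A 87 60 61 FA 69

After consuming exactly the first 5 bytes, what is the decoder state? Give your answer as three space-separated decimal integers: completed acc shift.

byte[0]=0x8A cont=1 payload=0x0A: acc |= 10<<0 -> completed=0 acc=10 shift=7
byte[1]=0x1B cont=0 payload=0x1B: varint #1 complete (value=3466); reset -> completed=1 acc=0 shift=0
byte[2]=0x8C cont=1 payload=0x0C: acc |= 12<<0 -> completed=1 acc=12 shift=7
byte[3]=0x6A cont=0 payload=0x6A: varint #2 complete (value=13580); reset -> completed=2 acc=0 shift=0
byte[4]=0x87 cont=1 payload=0x07: acc |= 7<<0 -> completed=2 acc=7 shift=7

Answer: 2 7 7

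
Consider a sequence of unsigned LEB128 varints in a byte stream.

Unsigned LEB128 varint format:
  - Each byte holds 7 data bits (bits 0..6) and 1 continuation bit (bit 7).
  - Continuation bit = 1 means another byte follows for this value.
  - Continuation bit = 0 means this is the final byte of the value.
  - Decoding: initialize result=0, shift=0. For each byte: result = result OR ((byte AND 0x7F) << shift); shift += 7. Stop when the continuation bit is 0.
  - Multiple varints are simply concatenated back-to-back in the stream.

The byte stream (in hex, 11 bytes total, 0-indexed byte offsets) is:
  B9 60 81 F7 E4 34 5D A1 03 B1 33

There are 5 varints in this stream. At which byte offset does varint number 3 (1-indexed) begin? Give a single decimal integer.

  byte[0]=0xB9 cont=1 payload=0x39=57: acc |= 57<<0 -> acc=57 shift=7
  byte[1]=0x60 cont=0 payload=0x60=96: acc |= 96<<7 -> acc=12345 shift=14 [end]
Varint 1: bytes[0:2] = B9 60 -> value 12345 (2 byte(s))
  byte[2]=0x81 cont=1 payload=0x01=1: acc |= 1<<0 -> acc=1 shift=7
  byte[3]=0xF7 cont=1 payload=0x77=119: acc |= 119<<7 -> acc=15233 shift=14
  byte[4]=0xE4 cont=1 payload=0x64=100: acc |= 100<<14 -> acc=1653633 shift=21
  byte[5]=0x34 cont=0 payload=0x34=52: acc |= 52<<21 -> acc=110705537 shift=28 [end]
Varint 2: bytes[2:6] = 81 F7 E4 34 -> value 110705537 (4 byte(s))
  byte[6]=0x5D cont=0 payload=0x5D=93: acc |= 93<<0 -> acc=93 shift=7 [end]
Varint 3: bytes[6:7] = 5D -> value 93 (1 byte(s))
  byte[7]=0xA1 cont=1 payload=0x21=33: acc |= 33<<0 -> acc=33 shift=7
  byte[8]=0x03 cont=0 payload=0x03=3: acc |= 3<<7 -> acc=417 shift=14 [end]
Varint 4: bytes[7:9] = A1 03 -> value 417 (2 byte(s))
  byte[9]=0xB1 cont=1 payload=0x31=49: acc |= 49<<0 -> acc=49 shift=7
  byte[10]=0x33 cont=0 payload=0x33=51: acc |= 51<<7 -> acc=6577 shift=14 [end]
Varint 5: bytes[9:11] = B1 33 -> value 6577 (2 byte(s))

Answer: 6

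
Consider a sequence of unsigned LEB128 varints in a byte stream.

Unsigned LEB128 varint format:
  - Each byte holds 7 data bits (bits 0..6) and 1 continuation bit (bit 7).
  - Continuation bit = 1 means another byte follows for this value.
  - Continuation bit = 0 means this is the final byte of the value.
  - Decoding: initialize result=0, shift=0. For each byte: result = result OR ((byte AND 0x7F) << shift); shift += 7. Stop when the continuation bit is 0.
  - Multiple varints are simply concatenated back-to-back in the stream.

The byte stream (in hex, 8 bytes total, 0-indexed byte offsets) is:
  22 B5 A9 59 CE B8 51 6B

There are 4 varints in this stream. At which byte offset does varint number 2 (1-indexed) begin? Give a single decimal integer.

Answer: 1

Derivation:
  byte[0]=0x22 cont=0 payload=0x22=34: acc |= 34<<0 -> acc=34 shift=7 [end]
Varint 1: bytes[0:1] = 22 -> value 34 (1 byte(s))
  byte[1]=0xB5 cont=1 payload=0x35=53: acc |= 53<<0 -> acc=53 shift=7
  byte[2]=0xA9 cont=1 payload=0x29=41: acc |= 41<<7 -> acc=5301 shift=14
  byte[3]=0x59 cont=0 payload=0x59=89: acc |= 89<<14 -> acc=1463477 shift=21 [end]
Varint 2: bytes[1:4] = B5 A9 59 -> value 1463477 (3 byte(s))
  byte[4]=0xCE cont=1 payload=0x4E=78: acc |= 78<<0 -> acc=78 shift=7
  byte[5]=0xB8 cont=1 payload=0x38=56: acc |= 56<<7 -> acc=7246 shift=14
  byte[6]=0x51 cont=0 payload=0x51=81: acc |= 81<<14 -> acc=1334350 shift=21 [end]
Varint 3: bytes[4:7] = CE B8 51 -> value 1334350 (3 byte(s))
  byte[7]=0x6B cont=0 payload=0x6B=107: acc |= 107<<0 -> acc=107 shift=7 [end]
Varint 4: bytes[7:8] = 6B -> value 107 (1 byte(s))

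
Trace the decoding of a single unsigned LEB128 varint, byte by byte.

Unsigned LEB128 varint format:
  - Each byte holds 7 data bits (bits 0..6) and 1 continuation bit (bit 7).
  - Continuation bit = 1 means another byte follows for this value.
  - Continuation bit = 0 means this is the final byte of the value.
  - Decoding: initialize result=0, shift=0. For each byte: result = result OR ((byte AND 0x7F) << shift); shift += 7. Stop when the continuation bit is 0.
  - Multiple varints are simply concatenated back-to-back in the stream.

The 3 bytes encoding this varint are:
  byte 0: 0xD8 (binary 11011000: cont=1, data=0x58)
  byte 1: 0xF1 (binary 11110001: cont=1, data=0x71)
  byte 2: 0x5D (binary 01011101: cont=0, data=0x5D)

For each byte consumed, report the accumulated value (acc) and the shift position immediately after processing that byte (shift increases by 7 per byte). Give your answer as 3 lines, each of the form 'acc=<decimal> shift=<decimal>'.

Answer: acc=88 shift=7
acc=14552 shift=14
acc=1538264 shift=21

Derivation:
byte 0=0xD8: payload=0x58=88, contrib = 88<<0 = 88; acc -> 88, shift -> 7
byte 1=0xF1: payload=0x71=113, contrib = 113<<7 = 14464; acc -> 14552, shift -> 14
byte 2=0x5D: payload=0x5D=93, contrib = 93<<14 = 1523712; acc -> 1538264, shift -> 21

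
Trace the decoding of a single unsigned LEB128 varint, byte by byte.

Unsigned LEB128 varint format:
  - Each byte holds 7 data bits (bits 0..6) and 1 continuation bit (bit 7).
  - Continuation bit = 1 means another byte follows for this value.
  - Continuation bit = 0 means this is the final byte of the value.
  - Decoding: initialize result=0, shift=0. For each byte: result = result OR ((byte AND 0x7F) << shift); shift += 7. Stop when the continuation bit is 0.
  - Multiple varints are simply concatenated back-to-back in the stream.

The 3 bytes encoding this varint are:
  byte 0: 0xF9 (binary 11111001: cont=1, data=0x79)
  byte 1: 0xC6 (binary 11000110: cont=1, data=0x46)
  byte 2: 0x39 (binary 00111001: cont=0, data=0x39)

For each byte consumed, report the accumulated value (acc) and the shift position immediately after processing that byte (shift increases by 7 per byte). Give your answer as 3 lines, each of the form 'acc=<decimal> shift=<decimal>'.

byte 0=0xF9: payload=0x79=121, contrib = 121<<0 = 121; acc -> 121, shift -> 7
byte 1=0xC6: payload=0x46=70, contrib = 70<<7 = 8960; acc -> 9081, shift -> 14
byte 2=0x39: payload=0x39=57, contrib = 57<<14 = 933888; acc -> 942969, shift -> 21

Answer: acc=121 shift=7
acc=9081 shift=14
acc=942969 shift=21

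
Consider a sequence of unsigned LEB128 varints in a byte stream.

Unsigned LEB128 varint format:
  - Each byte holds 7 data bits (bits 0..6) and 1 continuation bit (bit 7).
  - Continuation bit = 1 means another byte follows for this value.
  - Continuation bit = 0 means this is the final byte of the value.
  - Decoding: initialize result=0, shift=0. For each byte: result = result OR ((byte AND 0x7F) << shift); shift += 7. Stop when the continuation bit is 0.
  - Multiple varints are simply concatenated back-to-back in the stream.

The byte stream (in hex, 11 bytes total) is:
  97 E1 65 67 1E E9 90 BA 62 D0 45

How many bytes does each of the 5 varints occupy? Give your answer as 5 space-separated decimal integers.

Answer: 3 1 1 4 2

Derivation:
  byte[0]=0x97 cont=1 payload=0x17=23: acc |= 23<<0 -> acc=23 shift=7
  byte[1]=0xE1 cont=1 payload=0x61=97: acc |= 97<<7 -> acc=12439 shift=14
  byte[2]=0x65 cont=0 payload=0x65=101: acc |= 101<<14 -> acc=1667223 shift=21 [end]
Varint 1: bytes[0:3] = 97 E1 65 -> value 1667223 (3 byte(s))
  byte[3]=0x67 cont=0 payload=0x67=103: acc |= 103<<0 -> acc=103 shift=7 [end]
Varint 2: bytes[3:4] = 67 -> value 103 (1 byte(s))
  byte[4]=0x1E cont=0 payload=0x1E=30: acc |= 30<<0 -> acc=30 shift=7 [end]
Varint 3: bytes[4:5] = 1E -> value 30 (1 byte(s))
  byte[5]=0xE9 cont=1 payload=0x69=105: acc |= 105<<0 -> acc=105 shift=7
  byte[6]=0x90 cont=1 payload=0x10=16: acc |= 16<<7 -> acc=2153 shift=14
  byte[7]=0xBA cont=1 payload=0x3A=58: acc |= 58<<14 -> acc=952425 shift=21
  byte[8]=0x62 cont=0 payload=0x62=98: acc |= 98<<21 -> acc=206473321 shift=28 [end]
Varint 4: bytes[5:9] = E9 90 BA 62 -> value 206473321 (4 byte(s))
  byte[9]=0xD0 cont=1 payload=0x50=80: acc |= 80<<0 -> acc=80 shift=7
  byte[10]=0x45 cont=0 payload=0x45=69: acc |= 69<<7 -> acc=8912 shift=14 [end]
Varint 5: bytes[9:11] = D0 45 -> value 8912 (2 byte(s))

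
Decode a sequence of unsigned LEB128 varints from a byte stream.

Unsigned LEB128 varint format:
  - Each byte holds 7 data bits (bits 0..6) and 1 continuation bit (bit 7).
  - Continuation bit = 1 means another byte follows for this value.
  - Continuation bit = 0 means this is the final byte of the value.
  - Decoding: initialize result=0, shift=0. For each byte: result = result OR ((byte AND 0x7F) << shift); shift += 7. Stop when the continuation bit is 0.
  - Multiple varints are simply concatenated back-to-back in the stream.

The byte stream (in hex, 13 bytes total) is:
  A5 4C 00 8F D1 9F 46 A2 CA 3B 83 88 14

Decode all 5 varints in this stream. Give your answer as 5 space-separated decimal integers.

  byte[0]=0xA5 cont=1 payload=0x25=37: acc |= 37<<0 -> acc=37 shift=7
  byte[1]=0x4C cont=0 payload=0x4C=76: acc |= 76<<7 -> acc=9765 shift=14 [end]
Varint 1: bytes[0:2] = A5 4C -> value 9765 (2 byte(s))
  byte[2]=0x00 cont=0 payload=0x00=0: acc |= 0<<0 -> acc=0 shift=7 [end]
Varint 2: bytes[2:3] = 00 -> value 0 (1 byte(s))
  byte[3]=0x8F cont=1 payload=0x0F=15: acc |= 15<<0 -> acc=15 shift=7
  byte[4]=0xD1 cont=1 payload=0x51=81: acc |= 81<<7 -> acc=10383 shift=14
  byte[5]=0x9F cont=1 payload=0x1F=31: acc |= 31<<14 -> acc=518287 shift=21
  byte[6]=0x46 cont=0 payload=0x46=70: acc |= 70<<21 -> acc=147318927 shift=28 [end]
Varint 3: bytes[3:7] = 8F D1 9F 46 -> value 147318927 (4 byte(s))
  byte[7]=0xA2 cont=1 payload=0x22=34: acc |= 34<<0 -> acc=34 shift=7
  byte[8]=0xCA cont=1 payload=0x4A=74: acc |= 74<<7 -> acc=9506 shift=14
  byte[9]=0x3B cont=0 payload=0x3B=59: acc |= 59<<14 -> acc=976162 shift=21 [end]
Varint 4: bytes[7:10] = A2 CA 3B -> value 976162 (3 byte(s))
  byte[10]=0x83 cont=1 payload=0x03=3: acc |= 3<<0 -> acc=3 shift=7
  byte[11]=0x88 cont=1 payload=0x08=8: acc |= 8<<7 -> acc=1027 shift=14
  byte[12]=0x14 cont=0 payload=0x14=20: acc |= 20<<14 -> acc=328707 shift=21 [end]
Varint 5: bytes[10:13] = 83 88 14 -> value 328707 (3 byte(s))

Answer: 9765 0 147318927 976162 328707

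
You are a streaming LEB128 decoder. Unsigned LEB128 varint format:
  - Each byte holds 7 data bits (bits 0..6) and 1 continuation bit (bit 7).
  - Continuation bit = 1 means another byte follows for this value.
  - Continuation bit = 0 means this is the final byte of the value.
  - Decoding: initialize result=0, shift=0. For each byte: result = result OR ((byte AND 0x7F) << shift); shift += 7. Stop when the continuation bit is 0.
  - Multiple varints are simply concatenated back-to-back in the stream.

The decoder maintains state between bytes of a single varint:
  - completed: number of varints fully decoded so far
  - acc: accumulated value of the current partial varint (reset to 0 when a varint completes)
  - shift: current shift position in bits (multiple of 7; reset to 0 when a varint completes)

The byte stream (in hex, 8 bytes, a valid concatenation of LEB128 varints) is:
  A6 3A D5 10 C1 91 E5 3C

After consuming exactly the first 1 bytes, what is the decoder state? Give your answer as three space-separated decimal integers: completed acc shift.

byte[0]=0xA6 cont=1 payload=0x26: acc |= 38<<0 -> completed=0 acc=38 shift=7

Answer: 0 38 7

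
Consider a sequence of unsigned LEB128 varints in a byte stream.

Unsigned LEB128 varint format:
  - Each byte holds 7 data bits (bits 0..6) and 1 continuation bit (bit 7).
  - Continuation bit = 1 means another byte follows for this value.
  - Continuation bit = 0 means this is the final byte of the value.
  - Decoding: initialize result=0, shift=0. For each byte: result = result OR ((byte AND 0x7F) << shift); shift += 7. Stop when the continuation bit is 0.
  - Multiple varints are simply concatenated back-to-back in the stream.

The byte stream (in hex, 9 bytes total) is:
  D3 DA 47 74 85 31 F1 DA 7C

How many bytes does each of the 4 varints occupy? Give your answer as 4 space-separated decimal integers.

Answer: 3 1 2 3

Derivation:
  byte[0]=0xD3 cont=1 payload=0x53=83: acc |= 83<<0 -> acc=83 shift=7
  byte[1]=0xDA cont=1 payload=0x5A=90: acc |= 90<<7 -> acc=11603 shift=14
  byte[2]=0x47 cont=0 payload=0x47=71: acc |= 71<<14 -> acc=1174867 shift=21 [end]
Varint 1: bytes[0:3] = D3 DA 47 -> value 1174867 (3 byte(s))
  byte[3]=0x74 cont=0 payload=0x74=116: acc |= 116<<0 -> acc=116 shift=7 [end]
Varint 2: bytes[3:4] = 74 -> value 116 (1 byte(s))
  byte[4]=0x85 cont=1 payload=0x05=5: acc |= 5<<0 -> acc=5 shift=7
  byte[5]=0x31 cont=0 payload=0x31=49: acc |= 49<<7 -> acc=6277 shift=14 [end]
Varint 3: bytes[4:6] = 85 31 -> value 6277 (2 byte(s))
  byte[6]=0xF1 cont=1 payload=0x71=113: acc |= 113<<0 -> acc=113 shift=7
  byte[7]=0xDA cont=1 payload=0x5A=90: acc |= 90<<7 -> acc=11633 shift=14
  byte[8]=0x7C cont=0 payload=0x7C=124: acc |= 124<<14 -> acc=2043249 shift=21 [end]
Varint 4: bytes[6:9] = F1 DA 7C -> value 2043249 (3 byte(s))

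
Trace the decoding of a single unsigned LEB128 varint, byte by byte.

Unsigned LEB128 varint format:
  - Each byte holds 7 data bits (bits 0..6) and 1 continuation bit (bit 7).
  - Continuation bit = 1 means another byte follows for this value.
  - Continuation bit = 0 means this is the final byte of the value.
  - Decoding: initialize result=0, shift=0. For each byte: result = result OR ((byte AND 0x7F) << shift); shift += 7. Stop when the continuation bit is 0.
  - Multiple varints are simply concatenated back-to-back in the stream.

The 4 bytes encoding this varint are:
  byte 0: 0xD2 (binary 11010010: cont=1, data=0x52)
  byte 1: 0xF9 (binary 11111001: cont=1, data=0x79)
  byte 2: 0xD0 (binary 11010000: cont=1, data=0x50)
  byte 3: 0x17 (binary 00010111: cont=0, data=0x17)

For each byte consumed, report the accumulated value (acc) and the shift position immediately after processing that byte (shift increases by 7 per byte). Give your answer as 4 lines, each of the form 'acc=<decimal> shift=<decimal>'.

byte 0=0xD2: payload=0x52=82, contrib = 82<<0 = 82; acc -> 82, shift -> 7
byte 1=0xF9: payload=0x79=121, contrib = 121<<7 = 15488; acc -> 15570, shift -> 14
byte 2=0xD0: payload=0x50=80, contrib = 80<<14 = 1310720; acc -> 1326290, shift -> 21
byte 3=0x17: payload=0x17=23, contrib = 23<<21 = 48234496; acc -> 49560786, shift -> 28

Answer: acc=82 shift=7
acc=15570 shift=14
acc=1326290 shift=21
acc=49560786 shift=28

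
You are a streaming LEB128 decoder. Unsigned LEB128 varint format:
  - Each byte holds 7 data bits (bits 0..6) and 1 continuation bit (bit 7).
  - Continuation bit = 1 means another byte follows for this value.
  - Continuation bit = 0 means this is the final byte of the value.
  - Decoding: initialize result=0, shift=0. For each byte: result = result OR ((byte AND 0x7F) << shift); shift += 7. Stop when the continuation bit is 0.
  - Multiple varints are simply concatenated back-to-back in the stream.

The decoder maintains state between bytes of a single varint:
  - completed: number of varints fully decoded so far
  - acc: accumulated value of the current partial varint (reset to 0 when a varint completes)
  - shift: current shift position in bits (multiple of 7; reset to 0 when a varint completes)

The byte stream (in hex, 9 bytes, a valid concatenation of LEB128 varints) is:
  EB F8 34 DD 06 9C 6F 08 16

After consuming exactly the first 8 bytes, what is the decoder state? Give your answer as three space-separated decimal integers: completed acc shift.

Answer: 4 0 0

Derivation:
byte[0]=0xEB cont=1 payload=0x6B: acc |= 107<<0 -> completed=0 acc=107 shift=7
byte[1]=0xF8 cont=1 payload=0x78: acc |= 120<<7 -> completed=0 acc=15467 shift=14
byte[2]=0x34 cont=0 payload=0x34: varint #1 complete (value=867435); reset -> completed=1 acc=0 shift=0
byte[3]=0xDD cont=1 payload=0x5D: acc |= 93<<0 -> completed=1 acc=93 shift=7
byte[4]=0x06 cont=0 payload=0x06: varint #2 complete (value=861); reset -> completed=2 acc=0 shift=0
byte[5]=0x9C cont=1 payload=0x1C: acc |= 28<<0 -> completed=2 acc=28 shift=7
byte[6]=0x6F cont=0 payload=0x6F: varint #3 complete (value=14236); reset -> completed=3 acc=0 shift=0
byte[7]=0x08 cont=0 payload=0x08: varint #4 complete (value=8); reset -> completed=4 acc=0 shift=0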